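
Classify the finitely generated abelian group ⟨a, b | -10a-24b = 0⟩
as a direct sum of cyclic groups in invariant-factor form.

Answer: M ≅ ℤ^1 ⊕ ℤ/2

Derivation:
rank_ℚ(R)=1; free=2−1=1
SNF(R) diag = [2] → torsion [2]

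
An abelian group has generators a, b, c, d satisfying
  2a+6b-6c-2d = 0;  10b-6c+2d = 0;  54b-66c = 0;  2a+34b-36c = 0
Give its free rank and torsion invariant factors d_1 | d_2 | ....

rank_ℚ(R)=4; free=4−4=0
SNF(R) diag = [2, 2, 6, 18] → torsion [2, 2, 6, 18]

Answer: M ≅ ℤ/2 ⊕ ℤ/2 ⊕ ℤ/6 ⊕ ℤ/18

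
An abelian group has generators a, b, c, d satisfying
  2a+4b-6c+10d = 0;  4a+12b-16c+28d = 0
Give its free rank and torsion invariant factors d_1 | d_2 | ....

Answer: M ≅ ℤ^2 ⊕ ℤ/2 ⊕ ℤ/4

Derivation:
rank_ℚ(R)=2; free=4−2=2
SNF(R) diag = [2, 4] → torsion [2, 4]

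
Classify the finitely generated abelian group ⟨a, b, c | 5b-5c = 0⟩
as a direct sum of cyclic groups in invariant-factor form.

rank_ℚ(R)=1; free=3−1=2
SNF(R) diag = [5] → torsion [5]

Answer: M ≅ ℤ^2 ⊕ ℤ/5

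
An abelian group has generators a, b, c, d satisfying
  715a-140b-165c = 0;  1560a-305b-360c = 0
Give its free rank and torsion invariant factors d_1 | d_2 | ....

Answer: M ≅ ℤ^2 ⊕ ℤ/5 ⊕ ℤ/5

Derivation:
rank_ℚ(R)=2; free=4−2=2
SNF(R) diag = [5, 5] → torsion [5, 5]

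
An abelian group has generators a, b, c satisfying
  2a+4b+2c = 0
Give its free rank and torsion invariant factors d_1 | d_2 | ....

Answer: M ≅ ℤ^2 ⊕ ℤ/2

Derivation:
rank_ℚ(R)=1; free=3−1=2
SNF(R) diag = [2] → torsion [2]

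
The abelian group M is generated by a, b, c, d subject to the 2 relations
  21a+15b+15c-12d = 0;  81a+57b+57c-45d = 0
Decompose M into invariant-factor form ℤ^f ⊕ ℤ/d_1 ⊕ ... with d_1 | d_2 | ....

rank_ℚ(R)=2; free=4−2=2
SNF(R) diag = [3, 3] → torsion [3, 3]

Answer: M ≅ ℤ^2 ⊕ ℤ/3 ⊕ ℤ/3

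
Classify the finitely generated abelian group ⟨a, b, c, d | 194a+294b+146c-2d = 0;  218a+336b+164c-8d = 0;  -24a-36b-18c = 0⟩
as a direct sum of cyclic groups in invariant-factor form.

rank_ℚ(R)=3; free=4−3=1
SNF(R) diag = [2, 6, 6] → torsion [2, 6, 6]

Answer: M ≅ ℤ^1 ⊕ ℤ/2 ⊕ ℤ/6 ⊕ ℤ/6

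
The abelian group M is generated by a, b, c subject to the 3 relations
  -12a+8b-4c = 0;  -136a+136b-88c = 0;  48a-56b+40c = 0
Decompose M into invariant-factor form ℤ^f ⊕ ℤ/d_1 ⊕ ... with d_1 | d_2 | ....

rank_ℚ(R)=3; free=3−3=0
SNF(R) diag = [4, 8, 24] → torsion [4, 8, 24]

Answer: M ≅ ℤ/4 ⊕ ℤ/8 ⊕ ℤ/24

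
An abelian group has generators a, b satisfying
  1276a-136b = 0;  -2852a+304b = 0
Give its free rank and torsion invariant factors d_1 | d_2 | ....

rank_ℚ(R)=2; free=2−2=0
SNF(R) diag = [4, 8] → torsion [4, 8]

Answer: M ≅ ℤ/4 ⊕ ℤ/8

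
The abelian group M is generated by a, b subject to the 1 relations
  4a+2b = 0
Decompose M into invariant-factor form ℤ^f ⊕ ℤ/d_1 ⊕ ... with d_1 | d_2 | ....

rank_ℚ(R)=1; free=2−1=1
SNF(R) diag = [2] → torsion [2]

Answer: M ≅ ℤ^1 ⊕ ℤ/2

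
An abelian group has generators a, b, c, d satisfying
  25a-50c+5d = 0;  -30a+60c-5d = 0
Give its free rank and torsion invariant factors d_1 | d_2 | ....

rank_ℚ(R)=2; free=4−2=2
SNF(R) diag = [5, 5] → torsion [5, 5]

Answer: M ≅ ℤ^2 ⊕ ℤ/5 ⊕ ℤ/5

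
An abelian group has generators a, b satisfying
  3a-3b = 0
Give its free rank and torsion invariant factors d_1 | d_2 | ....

rank_ℚ(R)=1; free=2−1=1
SNF(R) diag = [3] → torsion [3]

Answer: M ≅ ℤ^1 ⊕ ℤ/3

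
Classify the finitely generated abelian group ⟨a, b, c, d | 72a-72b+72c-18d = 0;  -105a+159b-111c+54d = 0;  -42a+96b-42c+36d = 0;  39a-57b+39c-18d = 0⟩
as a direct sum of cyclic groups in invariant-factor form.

Answer: M ≅ ℤ/3 ⊕ ℤ/6 ⊕ ℤ/18 ⊕ ℤ/18

Derivation:
rank_ℚ(R)=4; free=4−4=0
SNF(R) diag = [3, 6, 18, 18] → torsion [3, 6, 18, 18]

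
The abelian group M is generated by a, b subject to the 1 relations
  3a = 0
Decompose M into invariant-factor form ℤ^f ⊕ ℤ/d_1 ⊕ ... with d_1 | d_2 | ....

Answer: M ≅ ℤ^1 ⊕ ℤ/3

Derivation:
rank_ℚ(R)=1; free=2−1=1
SNF(R) diag = [3] → torsion [3]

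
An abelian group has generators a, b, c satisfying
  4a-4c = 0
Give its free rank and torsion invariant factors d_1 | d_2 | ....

rank_ℚ(R)=1; free=3−1=2
SNF(R) diag = [4] → torsion [4]

Answer: M ≅ ℤ^2 ⊕ ℤ/4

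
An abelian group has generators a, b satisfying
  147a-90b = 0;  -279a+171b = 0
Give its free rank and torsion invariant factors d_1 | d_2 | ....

rank_ℚ(R)=2; free=2−2=0
SNF(R) diag = [3, 9] → torsion [3, 9]

Answer: M ≅ ℤ/3 ⊕ ℤ/9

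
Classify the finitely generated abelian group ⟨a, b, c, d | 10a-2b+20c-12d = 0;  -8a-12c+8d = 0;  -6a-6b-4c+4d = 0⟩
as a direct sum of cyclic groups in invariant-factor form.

rank_ℚ(R)=3; free=4−3=1
SNF(R) diag = [2, 4, 4] → torsion [2, 4, 4]

Answer: M ≅ ℤ^1 ⊕ ℤ/2 ⊕ ℤ/4 ⊕ ℤ/4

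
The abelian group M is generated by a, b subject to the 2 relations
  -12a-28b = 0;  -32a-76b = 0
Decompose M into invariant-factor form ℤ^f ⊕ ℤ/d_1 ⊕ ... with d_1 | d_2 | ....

Answer: M ≅ ℤ/4 ⊕ ℤ/4

Derivation:
rank_ℚ(R)=2; free=2−2=0
SNF(R) diag = [4, 4] → torsion [4, 4]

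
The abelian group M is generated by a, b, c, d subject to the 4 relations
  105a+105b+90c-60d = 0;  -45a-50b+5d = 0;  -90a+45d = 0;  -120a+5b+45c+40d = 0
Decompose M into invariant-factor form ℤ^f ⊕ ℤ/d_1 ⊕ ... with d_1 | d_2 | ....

rank_ℚ(R)=4; free=4−4=0
SNF(R) diag = [5, 15, 45, 45] → torsion [5, 15, 45, 45]

Answer: M ≅ ℤ/5 ⊕ ℤ/15 ⊕ ℤ/45 ⊕ ℤ/45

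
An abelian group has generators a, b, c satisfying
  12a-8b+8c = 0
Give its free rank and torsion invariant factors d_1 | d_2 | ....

Answer: M ≅ ℤ^2 ⊕ ℤ/4

Derivation:
rank_ℚ(R)=1; free=3−1=2
SNF(R) diag = [4] → torsion [4]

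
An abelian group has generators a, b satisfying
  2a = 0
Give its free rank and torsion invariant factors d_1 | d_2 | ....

Answer: M ≅ ℤ^1 ⊕ ℤ/2

Derivation:
rank_ℚ(R)=1; free=2−1=1
SNF(R) diag = [2] → torsion [2]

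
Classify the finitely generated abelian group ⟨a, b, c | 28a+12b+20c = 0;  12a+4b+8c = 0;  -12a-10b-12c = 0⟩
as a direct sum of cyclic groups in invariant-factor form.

rank_ℚ(R)=3; free=3−3=0
SNF(R) diag = [2, 4, 4] → torsion [2, 4, 4]

Answer: M ≅ ℤ/2 ⊕ ℤ/4 ⊕ ℤ/4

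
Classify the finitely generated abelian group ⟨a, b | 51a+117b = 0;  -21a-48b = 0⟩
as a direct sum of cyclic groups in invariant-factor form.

rank_ℚ(R)=2; free=2−2=0
SNF(R) diag = [3, 3] → torsion [3, 3]

Answer: M ≅ ℤ/3 ⊕ ℤ/3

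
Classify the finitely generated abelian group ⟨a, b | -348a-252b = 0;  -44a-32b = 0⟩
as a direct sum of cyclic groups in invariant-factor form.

rank_ℚ(R)=2; free=2−2=0
SNF(R) diag = [4, 12] → torsion [4, 12]

Answer: M ≅ ℤ/4 ⊕ ℤ/12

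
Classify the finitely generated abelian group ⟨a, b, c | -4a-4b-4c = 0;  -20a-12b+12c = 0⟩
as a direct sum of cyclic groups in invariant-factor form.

rank_ℚ(R)=2; free=3−2=1
SNF(R) diag = [4, 8] → torsion [4, 8]

Answer: M ≅ ℤ^1 ⊕ ℤ/4 ⊕ ℤ/8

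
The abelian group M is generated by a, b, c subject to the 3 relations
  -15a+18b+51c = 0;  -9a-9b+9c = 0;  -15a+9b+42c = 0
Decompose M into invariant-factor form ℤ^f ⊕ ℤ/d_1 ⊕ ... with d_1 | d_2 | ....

rank_ℚ(R)=3; free=3−3=0
SNF(R) diag = [3, 9, 9] → torsion [3, 9, 9]

Answer: M ≅ ℤ/3 ⊕ ℤ/9 ⊕ ℤ/9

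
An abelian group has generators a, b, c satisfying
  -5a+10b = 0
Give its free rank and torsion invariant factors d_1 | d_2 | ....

Answer: M ≅ ℤ^2 ⊕ ℤ/5

Derivation:
rank_ℚ(R)=1; free=3−1=2
SNF(R) diag = [5] → torsion [5]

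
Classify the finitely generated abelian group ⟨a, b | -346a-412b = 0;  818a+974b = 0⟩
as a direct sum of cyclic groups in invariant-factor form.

Answer: M ≅ ℤ/2 ⊕ ℤ/6

Derivation:
rank_ℚ(R)=2; free=2−2=0
SNF(R) diag = [2, 6] → torsion [2, 6]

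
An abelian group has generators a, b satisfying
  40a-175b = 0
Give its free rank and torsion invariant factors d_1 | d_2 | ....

rank_ℚ(R)=1; free=2−1=1
SNF(R) diag = [5] → torsion [5]

Answer: M ≅ ℤ^1 ⊕ ℤ/5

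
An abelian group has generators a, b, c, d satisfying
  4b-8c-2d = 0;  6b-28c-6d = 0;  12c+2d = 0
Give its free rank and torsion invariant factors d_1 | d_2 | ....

Answer: M ≅ ℤ^1 ⊕ ℤ/2 ⊕ ℤ/2 ⊕ ℤ/4

Derivation:
rank_ℚ(R)=3; free=4−3=1
SNF(R) diag = [2, 2, 4] → torsion [2, 2, 4]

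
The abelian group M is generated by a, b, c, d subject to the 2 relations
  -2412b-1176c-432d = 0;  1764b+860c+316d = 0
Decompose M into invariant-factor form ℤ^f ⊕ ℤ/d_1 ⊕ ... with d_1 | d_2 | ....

Answer: M ≅ ℤ^2 ⊕ ℤ/4 ⊕ ℤ/12

Derivation:
rank_ℚ(R)=2; free=4−2=2
SNF(R) diag = [4, 12] → torsion [4, 12]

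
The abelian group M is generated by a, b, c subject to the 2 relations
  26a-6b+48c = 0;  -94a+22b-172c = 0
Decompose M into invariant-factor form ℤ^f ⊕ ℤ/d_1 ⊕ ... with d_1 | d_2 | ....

rank_ℚ(R)=2; free=3−2=1
SNF(R) diag = [2, 4] → torsion [2, 4]

Answer: M ≅ ℤ^1 ⊕ ℤ/2 ⊕ ℤ/4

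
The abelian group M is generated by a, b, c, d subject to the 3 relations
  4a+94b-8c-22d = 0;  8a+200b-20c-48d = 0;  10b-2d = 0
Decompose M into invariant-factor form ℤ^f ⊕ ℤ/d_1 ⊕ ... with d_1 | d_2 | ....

rank_ℚ(R)=3; free=4−3=1
SNF(R) diag = [2, 4, 4] → torsion [2, 4, 4]

Answer: M ≅ ℤ^1 ⊕ ℤ/2 ⊕ ℤ/4 ⊕ ℤ/4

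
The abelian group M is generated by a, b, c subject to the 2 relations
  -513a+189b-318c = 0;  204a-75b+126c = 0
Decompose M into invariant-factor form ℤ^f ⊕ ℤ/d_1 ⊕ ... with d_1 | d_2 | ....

rank_ℚ(R)=2; free=3−2=1
SNF(R) diag = [3, 3] → torsion [3, 3]

Answer: M ≅ ℤ^1 ⊕ ℤ/3 ⊕ ℤ/3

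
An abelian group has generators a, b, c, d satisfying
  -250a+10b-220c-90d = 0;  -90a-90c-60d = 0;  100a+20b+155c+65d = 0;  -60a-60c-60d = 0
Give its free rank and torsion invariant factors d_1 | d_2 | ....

Answer: M ≅ ℤ/5 ⊕ ℤ/10 ⊕ ℤ/30 ⊕ ℤ/60

Derivation:
rank_ℚ(R)=4; free=4−4=0
SNF(R) diag = [5, 10, 30, 60] → torsion [5, 10, 30, 60]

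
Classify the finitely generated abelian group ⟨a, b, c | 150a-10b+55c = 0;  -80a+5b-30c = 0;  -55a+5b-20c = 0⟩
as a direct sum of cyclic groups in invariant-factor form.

rank_ℚ(R)=3; free=3−3=0
SNF(R) diag = [5, 5, 5] → torsion [5, 5, 5]

Answer: M ≅ ℤ/5 ⊕ ℤ/5 ⊕ ℤ/5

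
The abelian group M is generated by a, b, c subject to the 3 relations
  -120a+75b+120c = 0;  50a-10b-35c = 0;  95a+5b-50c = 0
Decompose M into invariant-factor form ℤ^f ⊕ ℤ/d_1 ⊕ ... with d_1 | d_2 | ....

Answer: M ≅ ℤ/5 ⊕ ℤ/15 ⊕ ℤ/15

Derivation:
rank_ℚ(R)=3; free=3−3=0
SNF(R) diag = [5, 15, 15] → torsion [5, 15, 15]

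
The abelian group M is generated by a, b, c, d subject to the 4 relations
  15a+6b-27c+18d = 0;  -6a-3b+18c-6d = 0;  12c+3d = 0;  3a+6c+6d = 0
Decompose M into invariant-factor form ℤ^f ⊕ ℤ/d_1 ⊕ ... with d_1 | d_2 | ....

Answer: M ≅ ℤ/3 ⊕ ℤ/3 ⊕ ℤ/3 ⊕ ℤ/3

Derivation:
rank_ℚ(R)=4; free=4−4=0
SNF(R) diag = [3, 3, 3, 3] → torsion [3, 3, 3, 3]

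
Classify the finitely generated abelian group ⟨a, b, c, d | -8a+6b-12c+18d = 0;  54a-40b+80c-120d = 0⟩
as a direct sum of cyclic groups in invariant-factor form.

Answer: M ≅ ℤ^2 ⊕ ℤ/2 ⊕ ℤ/2

Derivation:
rank_ℚ(R)=2; free=4−2=2
SNF(R) diag = [2, 2] → torsion [2, 2]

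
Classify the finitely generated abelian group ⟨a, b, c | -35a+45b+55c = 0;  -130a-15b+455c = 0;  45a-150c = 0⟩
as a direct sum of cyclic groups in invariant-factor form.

Answer: M ≅ ℤ/5 ⊕ ℤ/15 ⊕ ℤ/30

Derivation:
rank_ℚ(R)=3; free=3−3=0
SNF(R) diag = [5, 15, 30] → torsion [5, 15, 30]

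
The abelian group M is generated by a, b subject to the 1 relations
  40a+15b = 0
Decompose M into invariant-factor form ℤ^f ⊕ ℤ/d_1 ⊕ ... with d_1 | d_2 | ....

Answer: M ≅ ℤ^1 ⊕ ℤ/5

Derivation:
rank_ℚ(R)=1; free=2−1=1
SNF(R) diag = [5] → torsion [5]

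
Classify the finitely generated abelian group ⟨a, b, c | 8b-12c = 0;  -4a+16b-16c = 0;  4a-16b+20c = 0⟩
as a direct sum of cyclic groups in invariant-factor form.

rank_ℚ(R)=3; free=3−3=0
SNF(R) diag = [4, 4, 8] → torsion [4, 4, 8]

Answer: M ≅ ℤ/4 ⊕ ℤ/4 ⊕ ℤ/8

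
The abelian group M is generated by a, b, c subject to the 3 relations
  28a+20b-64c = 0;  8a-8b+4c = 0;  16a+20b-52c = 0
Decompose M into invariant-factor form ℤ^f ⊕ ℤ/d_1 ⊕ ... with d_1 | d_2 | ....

Answer: M ≅ ℤ/4 ⊕ ℤ/12 ⊕ ℤ/12

Derivation:
rank_ℚ(R)=3; free=3−3=0
SNF(R) diag = [4, 12, 12] → torsion [4, 12, 12]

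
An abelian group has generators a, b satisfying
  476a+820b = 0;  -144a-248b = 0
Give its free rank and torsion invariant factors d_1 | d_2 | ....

rank_ℚ(R)=2; free=2−2=0
SNF(R) diag = [4, 8] → torsion [4, 8]

Answer: M ≅ ℤ/4 ⊕ ℤ/8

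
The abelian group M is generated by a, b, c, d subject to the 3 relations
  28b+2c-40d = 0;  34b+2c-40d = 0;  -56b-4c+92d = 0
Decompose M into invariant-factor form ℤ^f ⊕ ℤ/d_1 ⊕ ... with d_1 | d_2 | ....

Answer: M ≅ ℤ^1 ⊕ ℤ/2 ⊕ ℤ/6 ⊕ ℤ/12

Derivation:
rank_ℚ(R)=3; free=4−3=1
SNF(R) diag = [2, 6, 12] → torsion [2, 6, 12]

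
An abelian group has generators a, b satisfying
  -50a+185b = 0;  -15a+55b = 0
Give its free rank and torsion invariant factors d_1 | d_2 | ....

Answer: M ≅ ℤ/5 ⊕ ℤ/5

Derivation:
rank_ℚ(R)=2; free=2−2=0
SNF(R) diag = [5, 5] → torsion [5, 5]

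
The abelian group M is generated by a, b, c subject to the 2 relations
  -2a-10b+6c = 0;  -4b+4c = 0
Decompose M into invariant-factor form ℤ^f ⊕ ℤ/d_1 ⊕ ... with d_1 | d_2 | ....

rank_ℚ(R)=2; free=3−2=1
SNF(R) diag = [2, 4] → torsion [2, 4]

Answer: M ≅ ℤ^1 ⊕ ℤ/2 ⊕ ℤ/4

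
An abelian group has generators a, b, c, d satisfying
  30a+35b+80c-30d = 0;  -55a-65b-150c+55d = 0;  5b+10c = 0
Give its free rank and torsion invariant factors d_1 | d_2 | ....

Answer: M ≅ ℤ^1 ⊕ ℤ/5 ⊕ ℤ/5 ⊕ ℤ/10

Derivation:
rank_ℚ(R)=3; free=4−3=1
SNF(R) diag = [5, 5, 10] → torsion [5, 5, 10]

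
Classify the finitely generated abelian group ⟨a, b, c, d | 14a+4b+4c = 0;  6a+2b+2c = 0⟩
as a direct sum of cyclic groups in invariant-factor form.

rank_ℚ(R)=2; free=4−2=2
SNF(R) diag = [2, 2] → torsion [2, 2]

Answer: M ≅ ℤ^2 ⊕ ℤ/2 ⊕ ℤ/2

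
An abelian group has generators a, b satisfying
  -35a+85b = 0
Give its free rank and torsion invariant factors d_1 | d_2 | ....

Answer: M ≅ ℤ^1 ⊕ ℤ/5

Derivation:
rank_ℚ(R)=1; free=2−1=1
SNF(R) diag = [5] → torsion [5]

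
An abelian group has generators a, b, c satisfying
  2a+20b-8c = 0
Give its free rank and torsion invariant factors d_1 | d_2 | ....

Answer: M ≅ ℤ^2 ⊕ ℤ/2

Derivation:
rank_ℚ(R)=1; free=3−1=2
SNF(R) diag = [2] → torsion [2]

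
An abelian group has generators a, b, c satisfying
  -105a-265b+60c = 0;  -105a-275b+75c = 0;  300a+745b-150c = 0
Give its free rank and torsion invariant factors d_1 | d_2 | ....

Answer: M ≅ ℤ/5 ⊕ ℤ/15 ⊕ ℤ/45

Derivation:
rank_ℚ(R)=3; free=3−3=0
SNF(R) diag = [5, 15, 45] → torsion [5, 15, 45]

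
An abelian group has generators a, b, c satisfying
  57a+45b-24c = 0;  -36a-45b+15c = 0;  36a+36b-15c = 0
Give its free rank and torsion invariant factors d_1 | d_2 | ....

rank_ℚ(R)=3; free=3−3=0
SNF(R) diag = [3, 3, 9] → torsion [3, 3, 9]

Answer: M ≅ ℤ/3 ⊕ ℤ/3 ⊕ ℤ/9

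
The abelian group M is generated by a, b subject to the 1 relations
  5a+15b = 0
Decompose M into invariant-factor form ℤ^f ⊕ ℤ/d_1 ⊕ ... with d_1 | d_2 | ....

Answer: M ≅ ℤ^1 ⊕ ℤ/5

Derivation:
rank_ℚ(R)=1; free=2−1=1
SNF(R) diag = [5] → torsion [5]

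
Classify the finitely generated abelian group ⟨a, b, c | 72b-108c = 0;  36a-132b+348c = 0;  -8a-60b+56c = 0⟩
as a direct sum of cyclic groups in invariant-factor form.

rank_ℚ(R)=3; free=3−3=0
SNF(R) diag = [4, 12, 36] → torsion [4, 12, 36]

Answer: M ≅ ℤ/4 ⊕ ℤ/12 ⊕ ℤ/36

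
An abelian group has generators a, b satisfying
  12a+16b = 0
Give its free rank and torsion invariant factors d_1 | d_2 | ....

rank_ℚ(R)=1; free=2−1=1
SNF(R) diag = [4] → torsion [4]

Answer: M ≅ ℤ^1 ⊕ ℤ/4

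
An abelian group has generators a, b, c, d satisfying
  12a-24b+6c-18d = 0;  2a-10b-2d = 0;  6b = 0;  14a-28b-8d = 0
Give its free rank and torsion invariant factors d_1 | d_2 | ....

rank_ℚ(R)=4; free=4−4=0
SNF(R) diag = [2, 6, 6, 6] → torsion [2, 6, 6, 6]

Answer: M ≅ ℤ/2 ⊕ ℤ/6 ⊕ ℤ/6 ⊕ ℤ/6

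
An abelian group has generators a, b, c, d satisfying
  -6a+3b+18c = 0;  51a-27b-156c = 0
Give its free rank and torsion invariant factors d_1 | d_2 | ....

rank_ℚ(R)=2; free=4−2=2
SNF(R) diag = [3, 3] → torsion [3, 3]

Answer: M ≅ ℤ^2 ⊕ ℤ/3 ⊕ ℤ/3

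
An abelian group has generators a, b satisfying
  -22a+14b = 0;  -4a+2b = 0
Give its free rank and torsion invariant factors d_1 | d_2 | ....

rank_ℚ(R)=2; free=2−2=0
SNF(R) diag = [2, 6] → torsion [2, 6]

Answer: M ≅ ℤ/2 ⊕ ℤ/6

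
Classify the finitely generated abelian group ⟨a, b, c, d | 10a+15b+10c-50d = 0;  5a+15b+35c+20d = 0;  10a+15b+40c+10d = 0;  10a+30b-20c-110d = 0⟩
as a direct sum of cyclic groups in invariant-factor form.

rank_ℚ(R)=4; free=4−4=0
SNF(R) diag = [5, 15, 30, 30] → torsion [5, 15, 30, 30]

Answer: M ≅ ℤ/5 ⊕ ℤ/15 ⊕ ℤ/30 ⊕ ℤ/30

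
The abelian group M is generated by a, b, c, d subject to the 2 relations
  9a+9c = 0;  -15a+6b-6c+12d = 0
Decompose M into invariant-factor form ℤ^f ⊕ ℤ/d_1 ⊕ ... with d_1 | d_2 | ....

Answer: M ≅ ℤ^2 ⊕ ℤ/3 ⊕ ℤ/9

Derivation:
rank_ℚ(R)=2; free=4−2=2
SNF(R) diag = [3, 9] → torsion [3, 9]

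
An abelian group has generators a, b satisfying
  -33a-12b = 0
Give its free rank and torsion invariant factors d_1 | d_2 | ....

Answer: M ≅ ℤ^1 ⊕ ℤ/3

Derivation:
rank_ℚ(R)=1; free=2−1=1
SNF(R) diag = [3] → torsion [3]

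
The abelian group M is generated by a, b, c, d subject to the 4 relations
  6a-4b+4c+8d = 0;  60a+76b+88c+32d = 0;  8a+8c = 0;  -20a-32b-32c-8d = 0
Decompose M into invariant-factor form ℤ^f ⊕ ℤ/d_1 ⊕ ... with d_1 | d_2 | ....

rank_ℚ(R)=4; free=4−4=0
SNF(R) diag = [2, 4, 8, 8] → torsion [2, 4, 8, 8]

Answer: M ≅ ℤ/2 ⊕ ℤ/4 ⊕ ℤ/8 ⊕ ℤ/8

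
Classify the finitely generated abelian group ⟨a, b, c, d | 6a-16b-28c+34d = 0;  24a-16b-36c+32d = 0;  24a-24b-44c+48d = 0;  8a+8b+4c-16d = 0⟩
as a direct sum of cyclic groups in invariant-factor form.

Answer: M ≅ ℤ/2 ⊕ ℤ/4 ⊕ ℤ/8 ⊕ ℤ/16

Derivation:
rank_ℚ(R)=4; free=4−4=0
SNF(R) diag = [2, 4, 8, 16] → torsion [2, 4, 8, 16]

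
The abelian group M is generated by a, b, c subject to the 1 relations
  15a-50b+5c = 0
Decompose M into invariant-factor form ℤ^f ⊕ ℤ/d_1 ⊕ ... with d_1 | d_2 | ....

rank_ℚ(R)=1; free=3−1=2
SNF(R) diag = [5] → torsion [5]

Answer: M ≅ ℤ^2 ⊕ ℤ/5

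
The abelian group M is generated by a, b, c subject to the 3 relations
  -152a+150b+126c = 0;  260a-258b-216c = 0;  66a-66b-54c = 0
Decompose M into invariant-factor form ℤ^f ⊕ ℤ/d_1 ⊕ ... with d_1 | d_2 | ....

rank_ℚ(R)=3; free=3−3=0
SNF(R) diag = [2, 6, 18] → torsion [2, 6, 18]

Answer: M ≅ ℤ/2 ⊕ ℤ/6 ⊕ ℤ/18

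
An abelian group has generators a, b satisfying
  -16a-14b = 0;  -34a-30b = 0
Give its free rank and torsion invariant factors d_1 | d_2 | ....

Answer: M ≅ ℤ/2 ⊕ ℤ/2

Derivation:
rank_ℚ(R)=2; free=2−2=0
SNF(R) diag = [2, 2] → torsion [2, 2]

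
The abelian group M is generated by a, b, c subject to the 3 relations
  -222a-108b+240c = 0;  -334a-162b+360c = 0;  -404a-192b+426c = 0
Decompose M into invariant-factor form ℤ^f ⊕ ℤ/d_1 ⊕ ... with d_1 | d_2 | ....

Answer: M ≅ ℤ/2 ⊕ ℤ/6 ⊕ ℤ/6

Derivation:
rank_ℚ(R)=3; free=3−3=0
SNF(R) diag = [2, 6, 6] → torsion [2, 6, 6]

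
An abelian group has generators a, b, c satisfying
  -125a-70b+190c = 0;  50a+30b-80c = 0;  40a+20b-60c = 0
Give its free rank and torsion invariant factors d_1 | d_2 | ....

rank_ℚ(R)=3; free=3−3=0
SNF(R) diag = [5, 10, 20] → torsion [5, 10, 20]

Answer: M ≅ ℤ/5 ⊕ ℤ/10 ⊕ ℤ/20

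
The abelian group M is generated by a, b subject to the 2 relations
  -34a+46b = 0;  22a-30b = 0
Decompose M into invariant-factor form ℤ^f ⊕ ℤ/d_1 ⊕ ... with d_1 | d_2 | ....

rank_ℚ(R)=2; free=2−2=0
SNF(R) diag = [2, 4] → torsion [2, 4]

Answer: M ≅ ℤ/2 ⊕ ℤ/4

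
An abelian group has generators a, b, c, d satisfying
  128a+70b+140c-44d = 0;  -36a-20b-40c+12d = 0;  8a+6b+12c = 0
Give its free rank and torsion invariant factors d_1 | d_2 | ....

Answer: M ≅ ℤ^1 ⊕ ℤ/2 ⊕ ℤ/4 ⊕ ℤ/4

Derivation:
rank_ℚ(R)=3; free=4−3=1
SNF(R) diag = [2, 4, 4] → torsion [2, 4, 4]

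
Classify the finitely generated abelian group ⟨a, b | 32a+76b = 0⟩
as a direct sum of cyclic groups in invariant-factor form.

Answer: M ≅ ℤ^1 ⊕ ℤ/4

Derivation:
rank_ℚ(R)=1; free=2−1=1
SNF(R) diag = [4] → torsion [4]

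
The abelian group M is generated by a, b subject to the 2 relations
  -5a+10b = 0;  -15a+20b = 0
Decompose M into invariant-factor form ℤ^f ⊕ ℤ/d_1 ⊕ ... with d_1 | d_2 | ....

rank_ℚ(R)=2; free=2−2=0
SNF(R) diag = [5, 10] → torsion [5, 10]

Answer: M ≅ ℤ/5 ⊕ ℤ/10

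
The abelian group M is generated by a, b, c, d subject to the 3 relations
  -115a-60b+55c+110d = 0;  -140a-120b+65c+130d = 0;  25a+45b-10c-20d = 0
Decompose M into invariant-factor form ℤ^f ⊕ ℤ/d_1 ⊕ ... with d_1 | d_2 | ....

Answer: M ≅ ℤ^1 ⊕ ℤ/5 ⊕ ℤ/15 ⊕ ℤ/45

Derivation:
rank_ℚ(R)=3; free=4−3=1
SNF(R) diag = [5, 15, 45] → torsion [5, 15, 45]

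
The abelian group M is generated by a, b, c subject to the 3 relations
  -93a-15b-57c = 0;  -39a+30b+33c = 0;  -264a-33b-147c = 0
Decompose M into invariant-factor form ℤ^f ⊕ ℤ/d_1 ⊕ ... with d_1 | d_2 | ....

Answer: M ≅ ℤ/3 ⊕ ℤ/9 ⊕ ℤ/27

Derivation:
rank_ℚ(R)=3; free=3−3=0
SNF(R) diag = [3, 9, 27] → torsion [3, 9, 27]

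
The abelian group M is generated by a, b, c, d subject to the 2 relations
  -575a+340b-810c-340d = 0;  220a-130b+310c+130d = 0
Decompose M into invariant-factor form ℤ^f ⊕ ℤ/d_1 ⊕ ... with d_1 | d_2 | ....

Answer: M ≅ ℤ^2 ⊕ ℤ/5 ⊕ ℤ/10

Derivation:
rank_ℚ(R)=2; free=4−2=2
SNF(R) diag = [5, 10] → torsion [5, 10]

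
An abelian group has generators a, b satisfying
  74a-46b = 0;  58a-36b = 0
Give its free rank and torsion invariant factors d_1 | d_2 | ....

rank_ℚ(R)=2; free=2−2=0
SNF(R) diag = [2, 2] → torsion [2, 2]

Answer: M ≅ ℤ/2 ⊕ ℤ/2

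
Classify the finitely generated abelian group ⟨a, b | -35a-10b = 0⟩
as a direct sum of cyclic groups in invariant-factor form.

rank_ℚ(R)=1; free=2−1=1
SNF(R) diag = [5] → torsion [5]

Answer: M ≅ ℤ^1 ⊕ ℤ/5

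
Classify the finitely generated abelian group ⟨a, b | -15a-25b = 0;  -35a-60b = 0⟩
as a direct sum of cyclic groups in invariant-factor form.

rank_ℚ(R)=2; free=2−2=0
SNF(R) diag = [5, 5] → torsion [5, 5]

Answer: M ≅ ℤ/5 ⊕ ℤ/5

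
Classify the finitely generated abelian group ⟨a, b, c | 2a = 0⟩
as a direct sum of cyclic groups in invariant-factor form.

rank_ℚ(R)=1; free=3−1=2
SNF(R) diag = [2] → torsion [2]

Answer: M ≅ ℤ^2 ⊕ ℤ/2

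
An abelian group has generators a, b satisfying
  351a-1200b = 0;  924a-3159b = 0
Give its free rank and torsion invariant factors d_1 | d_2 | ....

rank_ℚ(R)=2; free=2−2=0
SNF(R) diag = [3, 3] → torsion [3, 3]

Answer: M ≅ ℤ/3 ⊕ ℤ/3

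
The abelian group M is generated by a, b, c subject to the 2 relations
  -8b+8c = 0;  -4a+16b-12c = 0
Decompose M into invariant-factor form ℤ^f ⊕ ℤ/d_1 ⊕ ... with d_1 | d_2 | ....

rank_ℚ(R)=2; free=3−2=1
SNF(R) diag = [4, 8] → torsion [4, 8]

Answer: M ≅ ℤ^1 ⊕ ℤ/4 ⊕ ℤ/8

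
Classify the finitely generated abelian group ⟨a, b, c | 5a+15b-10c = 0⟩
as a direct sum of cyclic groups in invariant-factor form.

Answer: M ≅ ℤ^2 ⊕ ℤ/5

Derivation:
rank_ℚ(R)=1; free=3−1=2
SNF(R) diag = [5] → torsion [5]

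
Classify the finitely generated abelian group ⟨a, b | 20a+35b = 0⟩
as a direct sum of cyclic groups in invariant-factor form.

rank_ℚ(R)=1; free=2−1=1
SNF(R) diag = [5] → torsion [5]

Answer: M ≅ ℤ^1 ⊕ ℤ/5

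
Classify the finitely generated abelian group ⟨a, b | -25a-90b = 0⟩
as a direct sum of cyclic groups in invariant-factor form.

rank_ℚ(R)=1; free=2−1=1
SNF(R) diag = [5] → torsion [5]

Answer: M ≅ ℤ^1 ⊕ ℤ/5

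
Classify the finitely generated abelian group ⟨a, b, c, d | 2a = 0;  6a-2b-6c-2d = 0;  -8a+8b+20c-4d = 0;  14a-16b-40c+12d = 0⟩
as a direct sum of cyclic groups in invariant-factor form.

rank_ℚ(R)=4; free=4−4=0
SNF(R) diag = [2, 2, 4, 4] → torsion [2, 2, 4, 4]

Answer: M ≅ ℤ/2 ⊕ ℤ/2 ⊕ ℤ/4 ⊕ ℤ/4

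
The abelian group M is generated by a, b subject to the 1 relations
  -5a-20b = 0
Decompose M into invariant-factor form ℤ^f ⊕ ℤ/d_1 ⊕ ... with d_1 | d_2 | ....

rank_ℚ(R)=1; free=2−1=1
SNF(R) diag = [5] → torsion [5]

Answer: M ≅ ℤ^1 ⊕ ℤ/5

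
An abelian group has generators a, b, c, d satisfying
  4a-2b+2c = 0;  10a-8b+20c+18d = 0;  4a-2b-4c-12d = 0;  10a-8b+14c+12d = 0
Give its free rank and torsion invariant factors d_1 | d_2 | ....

rank_ℚ(R)=4; free=4−4=0
SNF(R) diag = [2, 6, 6, 6] → torsion [2, 6, 6, 6]

Answer: M ≅ ℤ/2 ⊕ ℤ/6 ⊕ ℤ/6 ⊕ ℤ/6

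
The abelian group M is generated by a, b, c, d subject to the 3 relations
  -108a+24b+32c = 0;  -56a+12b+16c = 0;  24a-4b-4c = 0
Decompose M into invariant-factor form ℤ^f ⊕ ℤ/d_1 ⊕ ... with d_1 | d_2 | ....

rank_ℚ(R)=3; free=4−3=1
SNF(R) diag = [4, 4, 4] → torsion [4, 4, 4]

Answer: M ≅ ℤ^1 ⊕ ℤ/4 ⊕ ℤ/4 ⊕ ℤ/4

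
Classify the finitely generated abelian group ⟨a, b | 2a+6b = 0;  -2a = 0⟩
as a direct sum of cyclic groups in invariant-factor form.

rank_ℚ(R)=2; free=2−2=0
SNF(R) diag = [2, 6] → torsion [2, 6]

Answer: M ≅ ℤ/2 ⊕ ℤ/6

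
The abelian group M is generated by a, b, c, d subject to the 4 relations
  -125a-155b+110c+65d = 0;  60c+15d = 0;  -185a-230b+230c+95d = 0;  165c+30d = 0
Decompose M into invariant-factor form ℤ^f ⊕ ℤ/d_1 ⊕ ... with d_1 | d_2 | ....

Answer: M ≅ ℤ/5 ⊕ ℤ/15 ⊕ ℤ/15 ⊕ ℤ/45

Derivation:
rank_ℚ(R)=4; free=4−4=0
SNF(R) diag = [5, 15, 15, 45] → torsion [5, 15, 15, 45]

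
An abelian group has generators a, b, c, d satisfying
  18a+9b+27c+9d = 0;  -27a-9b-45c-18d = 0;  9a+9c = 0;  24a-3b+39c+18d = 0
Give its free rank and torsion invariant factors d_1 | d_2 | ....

rank_ℚ(R)=4; free=4−4=0
SNF(R) diag = [3, 9, 9, 9] → torsion [3, 9, 9, 9]

Answer: M ≅ ℤ/3 ⊕ ℤ/9 ⊕ ℤ/9 ⊕ ℤ/9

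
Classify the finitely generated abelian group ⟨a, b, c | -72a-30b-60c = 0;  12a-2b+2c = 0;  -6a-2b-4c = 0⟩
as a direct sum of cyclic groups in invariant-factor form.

rank_ℚ(R)=3; free=3−3=0
SNF(R) diag = [2, 6, 18] → torsion [2, 6, 18]

Answer: M ≅ ℤ/2 ⊕ ℤ/6 ⊕ ℤ/18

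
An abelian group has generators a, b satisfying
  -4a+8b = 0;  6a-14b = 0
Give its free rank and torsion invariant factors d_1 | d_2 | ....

rank_ℚ(R)=2; free=2−2=0
SNF(R) diag = [2, 4] → torsion [2, 4]

Answer: M ≅ ℤ/2 ⊕ ℤ/4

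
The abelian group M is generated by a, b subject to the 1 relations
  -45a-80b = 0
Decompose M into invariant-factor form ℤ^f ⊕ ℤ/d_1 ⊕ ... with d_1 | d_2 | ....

rank_ℚ(R)=1; free=2−1=1
SNF(R) diag = [5] → torsion [5]

Answer: M ≅ ℤ^1 ⊕ ℤ/5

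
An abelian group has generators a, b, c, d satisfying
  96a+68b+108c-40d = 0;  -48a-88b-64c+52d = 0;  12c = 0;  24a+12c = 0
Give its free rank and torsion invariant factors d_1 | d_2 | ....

Answer: M ≅ ℤ/4 ⊕ ℤ/4 ⊕ ℤ/12 ⊕ ℤ/24

Derivation:
rank_ℚ(R)=4; free=4−4=0
SNF(R) diag = [4, 4, 12, 24] → torsion [4, 4, 12, 24]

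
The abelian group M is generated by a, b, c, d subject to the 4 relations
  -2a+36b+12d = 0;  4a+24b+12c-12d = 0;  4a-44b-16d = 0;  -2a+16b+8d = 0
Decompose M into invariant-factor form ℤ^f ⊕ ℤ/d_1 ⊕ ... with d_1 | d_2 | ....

rank_ℚ(R)=4; free=4−4=0
SNF(R) diag = [2, 4, 12, 12] → torsion [2, 4, 12, 12]

Answer: M ≅ ℤ/2 ⊕ ℤ/4 ⊕ ℤ/12 ⊕ ℤ/12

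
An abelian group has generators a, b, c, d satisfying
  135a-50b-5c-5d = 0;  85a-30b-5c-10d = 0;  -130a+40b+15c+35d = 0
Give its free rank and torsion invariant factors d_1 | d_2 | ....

Answer: M ≅ ℤ^1 ⊕ ℤ/5 ⊕ ℤ/5 ⊕ ℤ/15

Derivation:
rank_ℚ(R)=3; free=4−3=1
SNF(R) diag = [5, 5, 15] → torsion [5, 5, 15]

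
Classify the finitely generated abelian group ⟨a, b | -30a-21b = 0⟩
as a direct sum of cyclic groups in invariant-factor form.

Answer: M ≅ ℤ^1 ⊕ ℤ/3

Derivation:
rank_ℚ(R)=1; free=2−1=1
SNF(R) diag = [3] → torsion [3]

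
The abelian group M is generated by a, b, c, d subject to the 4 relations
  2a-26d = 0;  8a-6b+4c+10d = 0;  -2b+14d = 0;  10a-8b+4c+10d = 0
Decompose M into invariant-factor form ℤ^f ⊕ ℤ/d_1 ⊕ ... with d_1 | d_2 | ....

Answer: M ≅ ℤ/2 ⊕ ℤ/2 ⊕ ℤ/4 ⊕ ℤ/12

Derivation:
rank_ℚ(R)=4; free=4−4=0
SNF(R) diag = [2, 2, 4, 12] → torsion [2, 2, 4, 12]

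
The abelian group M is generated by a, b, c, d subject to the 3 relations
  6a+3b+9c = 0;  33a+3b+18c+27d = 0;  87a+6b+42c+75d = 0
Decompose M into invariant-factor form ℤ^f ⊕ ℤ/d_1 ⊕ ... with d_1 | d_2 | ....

Answer: M ≅ ℤ^1 ⊕ ℤ/3 ⊕ ℤ/3 ⊕ ℤ/9

Derivation:
rank_ℚ(R)=3; free=4−3=1
SNF(R) diag = [3, 3, 9] → torsion [3, 3, 9]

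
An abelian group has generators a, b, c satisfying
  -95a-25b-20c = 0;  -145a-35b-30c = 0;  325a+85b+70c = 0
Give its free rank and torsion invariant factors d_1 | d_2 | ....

rank_ℚ(R)=3; free=3−3=0
SNF(R) diag = [5, 10, 10] → torsion [5, 10, 10]

Answer: M ≅ ℤ/5 ⊕ ℤ/10 ⊕ ℤ/10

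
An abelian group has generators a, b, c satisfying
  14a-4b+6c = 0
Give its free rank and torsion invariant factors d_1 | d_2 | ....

Answer: M ≅ ℤ^2 ⊕ ℤ/2

Derivation:
rank_ℚ(R)=1; free=3−1=2
SNF(R) diag = [2] → torsion [2]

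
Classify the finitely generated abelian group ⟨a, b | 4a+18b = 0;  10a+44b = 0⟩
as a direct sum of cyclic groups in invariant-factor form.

Answer: M ≅ ℤ/2 ⊕ ℤ/2

Derivation:
rank_ℚ(R)=2; free=2−2=0
SNF(R) diag = [2, 2] → torsion [2, 2]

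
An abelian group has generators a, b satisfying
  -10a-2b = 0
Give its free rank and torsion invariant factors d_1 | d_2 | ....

rank_ℚ(R)=1; free=2−1=1
SNF(R) diag = [2] → torsion [2]

Answer: M ≅ ℤ^1 ⊕ ℤ/2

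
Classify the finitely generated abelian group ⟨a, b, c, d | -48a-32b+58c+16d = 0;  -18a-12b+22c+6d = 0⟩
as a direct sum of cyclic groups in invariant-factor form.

Answer: M ≅ ℤ^2 ⊕ ℤ/2 ⊕ ℤ/2

Derivation:
rank_ℚ(R)=2; free=4−2=2
SNF(R) diag = [2, 2] → torsion [2, 2]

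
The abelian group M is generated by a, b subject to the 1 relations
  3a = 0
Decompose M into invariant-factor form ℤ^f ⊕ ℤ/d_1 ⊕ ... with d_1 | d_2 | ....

Answer: M ≅ ℤ^1 ⊕ ℤ/3

Derivation:
rank_ℚ(R)=1; free=2−1=1
SNF(R) diag = [3] → torsion [3]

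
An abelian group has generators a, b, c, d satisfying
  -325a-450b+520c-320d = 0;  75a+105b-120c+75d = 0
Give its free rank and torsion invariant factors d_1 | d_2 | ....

Answer: M ≅ ℤ^2 ⊕ ℤ/5 ⊕ ℤ/15

Derivation:
rank_ℚ(R)=2; free=4−2=2
SNF(R) diag = [5, 15] → torsion [5, 15]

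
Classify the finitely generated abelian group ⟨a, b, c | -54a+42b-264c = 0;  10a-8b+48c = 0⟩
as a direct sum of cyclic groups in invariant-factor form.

rank_ℚ(R)=2; free=3−2=1
SNF(R) diag = [2, 6] → torsion [2, 6]

Answer: M ≅ ℤ^1 ⊕ ℤ/2 ⊕ ℤ/6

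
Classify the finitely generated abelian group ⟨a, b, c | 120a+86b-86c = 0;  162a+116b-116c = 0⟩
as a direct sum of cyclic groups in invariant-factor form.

Answer: M ≅ ℤ^1 ⊕ ℤ/2 ⊕ ℤ/6

Derivation:
rank_ℚ(R)=2; free=3−2=1
SNF(R) diag = [2, 6] → torsion [2, 6]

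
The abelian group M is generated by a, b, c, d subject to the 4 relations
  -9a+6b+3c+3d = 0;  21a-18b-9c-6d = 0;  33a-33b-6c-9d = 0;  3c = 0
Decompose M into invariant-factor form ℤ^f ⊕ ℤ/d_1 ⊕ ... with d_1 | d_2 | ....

Answer: M ≅ ℤ/3 ⊕ ℤ/3 ⊕ ℤ/3 ⊕ ℤ/3

Derivation:
rank_ℚ(R)=4; free=4−4=0
SNF(R) diag = [3, 3, 3, 3] → torsion [3, 3, 3, 3]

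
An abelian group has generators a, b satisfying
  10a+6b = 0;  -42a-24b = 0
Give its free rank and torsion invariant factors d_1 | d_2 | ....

rank_ℚ(R)=2; free=2−2=0
SNF(R) diag = [2, 6] → torsion [2, 6]

Answer: M ≅ ℤ/2 ⊕ ℤ/6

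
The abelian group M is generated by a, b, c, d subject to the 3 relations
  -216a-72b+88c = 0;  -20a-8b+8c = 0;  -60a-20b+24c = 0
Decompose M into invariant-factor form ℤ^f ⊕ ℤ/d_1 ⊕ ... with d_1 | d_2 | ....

rank_ℚ(R)=3; free=4−3=1
SNF(R) diag = [4, 4, 8] → torsion [4, 4, 8]

Answer: M ≅ ℤ^1 ⊕ ℤ/4 ⊕ ℤ/4 ⊕ ℤ/8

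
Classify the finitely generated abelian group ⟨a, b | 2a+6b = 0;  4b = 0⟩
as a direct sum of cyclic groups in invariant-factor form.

rank_ℚ(R)=2; free=2−2=0
SNF(R) diag = [2, 4] → torsion [2, 4]

Answer: M ≅ ℤ/2 ⊕ ℤ/4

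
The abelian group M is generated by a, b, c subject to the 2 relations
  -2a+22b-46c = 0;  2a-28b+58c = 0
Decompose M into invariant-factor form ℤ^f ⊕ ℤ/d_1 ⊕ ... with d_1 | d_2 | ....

Answer: M ≅ ℤ^1 ⊕ ℤ/2 ⊕ ℤ/6

Derivation:
rank_ℚ(R)=2; free=3−2=1
SNF(R) diag = [2, 6] → torsion [2, 6]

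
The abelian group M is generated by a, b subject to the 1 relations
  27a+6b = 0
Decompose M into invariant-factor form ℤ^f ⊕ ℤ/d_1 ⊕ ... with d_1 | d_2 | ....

Answer: M ≅ ℤ^1 ⊕ ℤ/3

Derivation:
rank_ℚ(R)=1; free=2−1=1
SNF(R) diag = [3] → torsion [3]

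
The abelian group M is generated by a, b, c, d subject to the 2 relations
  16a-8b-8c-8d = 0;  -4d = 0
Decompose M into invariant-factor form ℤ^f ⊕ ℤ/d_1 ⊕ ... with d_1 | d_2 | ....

rank_ℚ(R)=2; free=4−2=2
SNF(R) diag = [4, 8] → torsion [4, 8]

Answer: M ≅ ℤ^2 ⊕ ℤ/4 ⊕ ℤ/8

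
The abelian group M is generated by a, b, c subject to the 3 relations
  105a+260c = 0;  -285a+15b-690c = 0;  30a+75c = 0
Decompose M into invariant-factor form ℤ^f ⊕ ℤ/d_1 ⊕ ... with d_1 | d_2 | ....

rank_ℚ(R)=3; free=3−3=0
SNF(R) diag = [5, 15, 15] → torsion [5, 15, 15]

Answer: M ≅ ℤ/5 ⊕ ℤ/15 ⊕ ℤ/15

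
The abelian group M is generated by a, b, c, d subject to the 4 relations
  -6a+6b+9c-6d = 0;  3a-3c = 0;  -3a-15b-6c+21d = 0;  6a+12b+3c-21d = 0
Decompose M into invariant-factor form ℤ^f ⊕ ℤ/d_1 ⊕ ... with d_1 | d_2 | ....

rank_ℚ(R)=4; free=4−4=0
SNF(R) diag = [3, 3, 3, 3] → torsion [3, 3, 3, 3]

Answer: M ≅ ℤ/3 ⊕ ℤ/3 ⊕ ℤ/3 ⊕ ℤ/3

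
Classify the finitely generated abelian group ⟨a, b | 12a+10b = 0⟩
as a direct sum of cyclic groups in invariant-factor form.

rank_ℚ(R)=1; free=2−1=1
SNF(R) diag = [2] → torsion [2]

Answer: M ≅ ℤ^1 ⊕ ℤ/2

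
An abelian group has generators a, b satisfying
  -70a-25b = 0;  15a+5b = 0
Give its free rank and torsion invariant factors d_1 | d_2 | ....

Answer: M ≅ ℤ/5 ⊕ ℤ/5

Derivation:
rank_ℚ(R)=2; free=2−2=0
SNF(R) diag = [5, 5] → torsion [5, 5]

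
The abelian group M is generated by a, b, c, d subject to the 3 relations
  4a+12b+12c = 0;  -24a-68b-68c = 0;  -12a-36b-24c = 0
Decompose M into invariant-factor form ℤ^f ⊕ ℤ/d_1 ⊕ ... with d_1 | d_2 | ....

rank_ℚ(R)=3; free=4−3=1
SNF(R) diag = [4, 4, 12] → torsion [4, 4, 12]

Answer: M ≅ ℤ^1 ⊕ ℤ/4 ⊕ ℤ/4 ⊕ ℤ/12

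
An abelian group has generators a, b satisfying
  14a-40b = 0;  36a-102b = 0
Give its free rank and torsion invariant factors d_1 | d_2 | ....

Answer: M ≅ ℤ/2 ⊕ ℤ/6

Derivation:
rank_ℚ(R)=2; free=2−2=0
SNF(R) diag = [2, 6] → torsion [2, 6]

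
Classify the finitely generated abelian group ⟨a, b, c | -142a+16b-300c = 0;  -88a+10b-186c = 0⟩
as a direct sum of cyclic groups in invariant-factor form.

rank_ℚ(R)=2; free=3−2=1
SNF(R) diag = [2, 6] → torsion [2, 6]

Answer: M ≅ ℤ^1 ⊕ ℤ/2 ⊕ ℤ/6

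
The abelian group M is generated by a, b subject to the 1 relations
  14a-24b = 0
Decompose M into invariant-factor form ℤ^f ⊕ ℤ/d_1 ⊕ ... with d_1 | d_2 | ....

rank_ℚ(R)=1; free=2−1=1
SNF(R) diag = [2] → torsion [2]

Answer: M ≅ ℤ^1 ⊕ ℤ/2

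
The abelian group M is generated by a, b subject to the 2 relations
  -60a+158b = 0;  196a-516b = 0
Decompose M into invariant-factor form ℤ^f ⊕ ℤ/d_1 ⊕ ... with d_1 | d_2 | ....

rank_ℚ(R)=2; free=2−2=0
SNF(R) diag = [2, 4] → torsion [2, 4]

Answer: M ≅ ℤ/2 ⊕ ℤ/4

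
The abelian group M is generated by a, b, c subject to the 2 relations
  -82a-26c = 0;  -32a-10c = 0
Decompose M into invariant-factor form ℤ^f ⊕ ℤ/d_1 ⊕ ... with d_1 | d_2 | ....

rank_ℚ(R)=2; free=3−2=1
SNF(R) diag = [2, 6] → torsion [2, 6]

Answer: M ≅ ℤ^1 ⊕ ℤ/2 ⊕ ℤ/6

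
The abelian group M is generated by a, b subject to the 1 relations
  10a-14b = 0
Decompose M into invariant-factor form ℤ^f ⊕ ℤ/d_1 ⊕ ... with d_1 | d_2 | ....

rank_ℚ(R)=1; free=2−1=1
SNF(R) diag = [2] → torsion [2]

Answer: M ≅ ℤ^1 ⊕ ℤ/2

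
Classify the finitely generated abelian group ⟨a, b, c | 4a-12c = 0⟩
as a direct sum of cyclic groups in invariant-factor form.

Answer: M ≅ ℤ^2 ⊕ ℤ/4

Derivation:
rank_ℚ(R)=1; free=3−1=2
SNF(R) diag = [4] → torsion [4]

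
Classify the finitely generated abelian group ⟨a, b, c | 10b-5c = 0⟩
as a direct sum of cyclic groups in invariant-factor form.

Answer: M ≅ ℤ^2 ⊕ ℤ/5

Derivation:
rank_ℚ(R)=1; free=3−1=2
SNF(R) diag = [5] → torsion [5]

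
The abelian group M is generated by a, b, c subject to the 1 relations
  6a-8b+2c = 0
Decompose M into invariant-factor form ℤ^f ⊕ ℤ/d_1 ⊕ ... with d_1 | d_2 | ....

rank_ℚ(R)=1; free=3−1=2
SNF(R) diag = [2] → torsion [2]

Answer: M ≅ ℤ^2 ⊕ ℤ/2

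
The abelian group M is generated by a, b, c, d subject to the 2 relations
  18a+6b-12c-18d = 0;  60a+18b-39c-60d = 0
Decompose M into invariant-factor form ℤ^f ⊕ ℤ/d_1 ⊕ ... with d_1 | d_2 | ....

rank_ℚ(R)=2; free=4−2=2
SNF(R) diag = [3, 6] → torsion [3, 6]

Answer: M ≅ ℤ^2 ⊕ ℤ/3 ⊕ ℤ/6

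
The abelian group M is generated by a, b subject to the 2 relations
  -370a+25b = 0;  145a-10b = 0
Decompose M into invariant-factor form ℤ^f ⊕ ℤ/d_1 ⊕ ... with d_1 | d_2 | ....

Answer: M ≅ ℤ/5 ⊕ ℤ/15

Derivation:
rank_ℚ(R)=2; free=2−2=0
SNF(R) diag = [5, 15] → torsion [5, 15]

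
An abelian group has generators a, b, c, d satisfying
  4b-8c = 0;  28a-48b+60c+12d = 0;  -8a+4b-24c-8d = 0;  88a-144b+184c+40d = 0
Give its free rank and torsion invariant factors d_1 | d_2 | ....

rank_ℚ(R)=4; free=4−4=0
SNF(R) diag = [4, 4, 8, 16] → torsion [4, 4, 8, 16]

Answer: M ≅ ℤ/4 ⊕ ℤ/4 ⊕ ℤ/8 ⊕ ℤ/16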